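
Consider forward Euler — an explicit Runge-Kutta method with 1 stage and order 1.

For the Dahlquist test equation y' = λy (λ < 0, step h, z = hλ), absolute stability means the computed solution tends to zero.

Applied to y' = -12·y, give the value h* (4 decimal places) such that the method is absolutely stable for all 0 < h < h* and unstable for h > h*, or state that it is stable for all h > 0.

On y'=λy, z=hλ:
  order 1, 1-stage ⇒ R(z)=1+z
  (e.g. R(-0.31)=0.69000, |R|=0.69000)

Solve |R(x)|<1 on ℝ⁻.
x=-0.31: |R|=0.6900
|R(-2.38)|=1.3800 |R(-1.83)|=0.8300 |R(-1.78)|=0.7800
Bisect:
  x_lo=-2.6906 |R|=1.6906  x_hi=-0.2166 |R|=0.7834
  mid=-1.45358 |R|=0.45358 →hi
  mid=-2.07209 |R|=1.07209 →lo
  mid=-1.76283 |R|=0.76283 →hi
  mid=-1.91746 |R|=0.91746 →hi
  mid=-1.99478 |R|=0.99478 →hi
  mid=-2.03343 |R|=1.03343 →lo
  mid=-2.01410 |R|=1.01410 →lo
  mid=-2.00444 |R|=1.00444 →lo
  ...
  [-2.00006,-1.99991] ⇒ x*=-2.0000
Interval (-2.0000, 0).

(-2.0000,0); λ=-12 ⇒ h* = 0.1667.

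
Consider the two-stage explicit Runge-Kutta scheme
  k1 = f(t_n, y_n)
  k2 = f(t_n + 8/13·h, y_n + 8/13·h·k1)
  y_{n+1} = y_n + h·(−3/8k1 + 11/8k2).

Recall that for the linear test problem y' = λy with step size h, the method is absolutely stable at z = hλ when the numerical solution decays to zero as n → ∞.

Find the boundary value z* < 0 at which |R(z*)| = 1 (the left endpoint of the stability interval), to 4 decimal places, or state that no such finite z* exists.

left endpoint -1.1818.

With y'=λy (z=hλ):
  k1=λy_n ⇒ h·k1=z·y_n;  k2=λ(1+8/13z)y_n ⇒ h·k2=z(1+8/13z)y_n
  y_{n+1}/y_n = 1 − 3/8z + 11/8z(1+8/13z) = 1 + z + 11/13z²
  R(z) = 1 + z + 11/13z².

Boundary: |R(x)|=1, x<0.
x=-0.61: |R|=0.7049
R=1: x+11/13x²=0 ⇒ x=−13/11=-1.1818; min R=1−1/(4·11/13)=0.7045>−1
Confirm numerically:
  x=-1.131: |R|=0.95137 <1
  x=-0.965: |R|=0.82296 <1
  x=-0.866: |R|=0.76858 <1
  x=-1.770: |R|=1.88092 >1
  x=-1.573: |R|=1.52066 >1
  x=-1.249: |R|=1.07100 >1
Interval (-1.1818, 0).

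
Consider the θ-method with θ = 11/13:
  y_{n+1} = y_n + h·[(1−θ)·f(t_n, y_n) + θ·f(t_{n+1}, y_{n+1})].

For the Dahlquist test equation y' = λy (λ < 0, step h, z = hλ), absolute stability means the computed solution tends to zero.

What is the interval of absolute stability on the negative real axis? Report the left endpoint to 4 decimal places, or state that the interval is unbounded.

Set f=λy, z=hλ:
  y_{n+1} = y_n + z·[2/13·y_n + 11/13·y_{n+1}] ⇒ (1 − 11/13z)y_{n+1} = (1 + 2/13z)y_n
  ⇒ R(z) = (1 + 2/13z)/(1 − 11/13z).

Need |R(x)|<1, x<0.
x=-0.6: |R|=0.6020
x=-2: |R|=0.2571
x=-10: |R|=0.0569
x=-100: |R|=0.1680
θ=11/13≥1/2 ⇒ |1+2/13x|<|1−11/13x| ∀x<0 ⇒ stable on all of ℝ⁻.

interval (−∞, 0).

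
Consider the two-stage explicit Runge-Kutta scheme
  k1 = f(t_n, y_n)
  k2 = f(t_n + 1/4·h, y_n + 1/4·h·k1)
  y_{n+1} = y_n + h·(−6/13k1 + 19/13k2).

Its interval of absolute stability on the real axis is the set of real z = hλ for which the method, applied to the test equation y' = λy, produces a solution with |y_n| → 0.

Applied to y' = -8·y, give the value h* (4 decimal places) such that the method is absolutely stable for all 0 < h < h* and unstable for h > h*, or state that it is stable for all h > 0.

Test eqn y'=λy, z=hλ:
  k1=λy_n ⇒ h·k1=z·y_n;  k2=λ(1+1/4z)y_n ⇒ h·k2=z(1+1/4z)y_n
  y_{n+1}/y_n = 1 − 6/13z + 19/13z(1+1/4z) = 1 + z + 19/52z²
  R(z) = 1 + z + 19/52z².

Need |R(x)|<1, x<0.
x=-0.52: |R|=0.5788
R=1: x+19/52x²=0 ⇒ x=−52/19=-2.7368; min R=1−1/(4·19/52)=0.3158>−1
Confirm numerically:
  x=-2.411: |R|=0.71295 <1
  x=-2.084: |R|=0.50289 <1
  x=-1.126: |R|=0.33726 <1
  x=-2.803: |R|=1.06776 >1
  x=-2.774: |R|=1.03766 >1
Stable set (-2.7368, 0).

(-2.7368,0); λ=-8 ⇒ h* = (52/19)/8 = 0.3421.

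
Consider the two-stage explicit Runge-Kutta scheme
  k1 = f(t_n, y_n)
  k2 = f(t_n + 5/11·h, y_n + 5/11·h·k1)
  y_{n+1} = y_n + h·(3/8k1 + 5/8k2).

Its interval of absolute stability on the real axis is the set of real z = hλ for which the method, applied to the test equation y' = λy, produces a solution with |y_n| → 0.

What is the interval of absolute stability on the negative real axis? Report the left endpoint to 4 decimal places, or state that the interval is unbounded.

Test eqn y'=λy, z=hλ:
  k1=λy_n ⇒ h·k1=z·y_n;  k2=λ(1+5/11z)y_n ⇒ h·k2=z(1+5/11z)y_n
  y_{n+1}/y_n = 1 + 3/8z + 5/8z(1+5/11z) = 1 + z + 25/88z²
  ⇒ R(z) = 1 + z + 25/88z².

Need |R(x)|<1, x<0.
x=-0.37: |R|=0.6689
R=1: x+25/88x²=0 ⇒ x=−88/25=-3.5200; min R=1−1/(4·25/88)=0.1200>−1
Confirm numerically:
  x=-3.381: |R|=0.86649 <1
  x=-3.292: |R|=0.78677 <1
  x=-2.517: |R|=0.28280 <1
  x=-3.994: |R|=1.53783 >1
  x=-3.710: |R|=1.20026 >1
  x=-3.621: |R|=1.10390 >1
Stable set (-3.5200, 0).

(-3.5200, 0).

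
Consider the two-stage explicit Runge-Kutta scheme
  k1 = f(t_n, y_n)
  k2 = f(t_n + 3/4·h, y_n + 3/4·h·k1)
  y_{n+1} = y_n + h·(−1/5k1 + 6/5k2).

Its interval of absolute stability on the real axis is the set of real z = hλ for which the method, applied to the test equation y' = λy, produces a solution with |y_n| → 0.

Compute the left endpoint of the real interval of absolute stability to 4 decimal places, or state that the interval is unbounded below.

With y'=λy (z=hλ):
  k1=λy_n ⇒ h·k1=z·y_n;  k2=λ(1+3/4z)y_n ⇒ h·k2=z(1+3/4z)y_n
  y_{n+1}/y_n = 1 − 1/5z + 6/5z(1+3/4z) = 1 + z + 9/10z²
  so R(z) = 1 + z + 9/10z².

Need |R(x)|<1, x<0.
x=-1.66: |R|=1.8200
R=1: x+9/10x²=0 ⇒ x=−10/9=-1.1111; min R=1−1/(4·9/10)=0.7222>−1
Confirm numerically:
  x=-0.893: |R|=0.82470 <1
  x=-0.750: |R|=0.75625 <1
  x=-0.637: |R|=0.72819 <1
  x=-0.593: |R|=0.72348 <1
  x=-1.356: |R|=1.29886 >1
  x=-1.290: |R|=1.20769 >1
So |R|<1 on (-1.1111, 0).

z* = -1.1111.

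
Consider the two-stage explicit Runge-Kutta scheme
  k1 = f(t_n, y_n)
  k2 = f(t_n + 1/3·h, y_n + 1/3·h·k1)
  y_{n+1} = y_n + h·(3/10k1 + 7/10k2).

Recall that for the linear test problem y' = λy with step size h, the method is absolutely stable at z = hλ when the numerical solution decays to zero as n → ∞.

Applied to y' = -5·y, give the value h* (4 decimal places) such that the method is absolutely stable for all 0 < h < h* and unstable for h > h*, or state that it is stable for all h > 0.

On y'=λy, z=hλ:
  k1=λy_n ⇒ h·k1=z·y_n;  k2=λ(1+1/3z)y_n ⇒ h·k2=z(1+1/3z)y_n
  y_{n+1}/y_n = 1 + 3/10z + 7/10z(1+1/3z) = 1 + z + 7/30z²
  so R(z) = 1 + z + 7/30z².

Solve |R(x)|<1 on ℝ⁻.
x=-0.33: |R|=0.6954
R=1: x+7/30x²=0 ⇒ x=−30/7=-4.2857; min R=1−1/(4·7/30)=-0.0714>−1
Confirm numerically:
  x=-3.838: |R|=0.59906 <1
  x=-3.210: |R|=0.19429 <1
  x=-1.766: |R|=0.03829 <1
  x=-4.735: |R|=1.49639 >1
  x=-4.702: |R|=1.45672 >1
  x=-4.616: |R|=1.35574 >1
Interval (-4.2857, 0).

(-4.2857,0); λ=-5 ⇒ h* = (30/7)/5 = 0.8571.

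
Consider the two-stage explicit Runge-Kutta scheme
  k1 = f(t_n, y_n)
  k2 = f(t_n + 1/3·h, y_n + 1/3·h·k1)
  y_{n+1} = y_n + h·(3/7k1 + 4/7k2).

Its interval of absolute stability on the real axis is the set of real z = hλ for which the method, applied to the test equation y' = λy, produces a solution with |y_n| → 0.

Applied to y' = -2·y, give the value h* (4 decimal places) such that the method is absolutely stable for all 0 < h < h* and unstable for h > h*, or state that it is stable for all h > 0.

With y'=λy (z=hλ):
  k1=λy_n ⇒ h·k1=z·y_n;  k2=λ(1+1/3z)y_n ⇒ h·k2=z(1+1/3z)y_n
  y_{n+1}/y_n = 1 + 3/7z + 4/7z(1+1/3z) = 1 + z + 4/21z²
  ⇒ R(z) = 1 + z + 4/21z².

Find x<0 with |R(x)|<1.
x=-1.06: |R|=0.1540
R=1: x+4/21x²=0 ⇒ x=−21/4=-5.2500; min R=1−1/(4·4/21)=-0.3125>−1
Confirm numerically:
  x=-4.697: |R|=0.50525 <1
  x=-3.879: |R|=0.01297 <1
  x=-3.746: |R|=0.07314 <1
  x=-5.782: |R|=1.58591 >1
  x=-5.736: |R|=1.53099 >1
So |R|<1 on (-5.2500, 0).

(-5.2500,0); λ=-2 ⇒ h* = (21/4)/2 = 2.6250.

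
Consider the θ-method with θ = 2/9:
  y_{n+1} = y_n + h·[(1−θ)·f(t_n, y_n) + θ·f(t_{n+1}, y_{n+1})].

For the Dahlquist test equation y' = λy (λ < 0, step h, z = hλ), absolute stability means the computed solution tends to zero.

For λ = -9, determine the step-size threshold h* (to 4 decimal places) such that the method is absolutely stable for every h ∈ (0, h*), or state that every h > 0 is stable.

Test eqn y'=λy, z=hλ:
  y_{n+1} = y_n + z·[7/9·y_n + 2/9·y_{n+1}] ⇒ (1 − 2/9z)y_{n+1} = (1 + 7/9z)y_n
  so R(z) = (1 + 7/9z)/(1 − 2/9z).

Need |R(x)|<1, x<0.
x=-0.51: |R|=0.5419
R=−1: 1+7/9x = −1+2/9x ⇒ -5/9x=2 ⇒ x=2/(-5/9)=-3.6000
Confirm numerically:
  x=-3.421: |R|=0.94350 <1
  x=-2.853: |R|=0.74602 <1
  x=-1.926: |R|=0.34874 <1
  x=-1.821: |R|=0.29639 <1
  x=-4.023: |R|=1.12408 >1
  x=-3.770: |R|=1.05139 >1
So |R|<1 on (-3.6000, 0).

(-3.6000,0); λ=-9 ⇒ h* = (18/5)/9 = 0.4000.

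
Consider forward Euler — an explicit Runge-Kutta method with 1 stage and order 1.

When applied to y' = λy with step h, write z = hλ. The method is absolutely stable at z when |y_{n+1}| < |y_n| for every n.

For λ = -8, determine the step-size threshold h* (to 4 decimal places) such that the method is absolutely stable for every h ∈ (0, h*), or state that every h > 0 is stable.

(-2.0000,0); λ=-8 ⇒ h* = 0.2500.

Test eqn y'=λy, z=hλ:
  order 1, 1-stage ⇒ R(z)=1+z
  (e.g. R(-1.58)=-0.58000, |R|=0.58000)

Find x<0 with |R(x)|<1.
x=-1.58: |R|=0.5800
|R(-2.23)|=1.2300 |R(-1.41)|=0.4100 |R(-0.71)|=0.2900
Bisect:
  x_lo=-2.7642 |R|=1.7642  x_hi=-0.1792 |R|=0.8208
  mid=-1.47169 |R|=0.47169 →hi
  mid=-2.11794 |R|=1.11794 →lo
  mid=-1.79482 |R|=0.79482 →hi
  mid=-1.95638 |R|=0.95638 →hi
  mid=-2.03716 |R|=1.03716 →lo
  mid=-1.99677 |R|=0.99677 →hi
  mid=-2.01697 |R|=1.01697 →lo
  mid=-2.00687 |R|=1.00687 →lo
  mid=-2.00182 |R|=1.00182 →lo
  ...
  [-2.00009,-1.99993] ⇒ x*=-2.0000
So |R|<1 on (-2.0000, 0).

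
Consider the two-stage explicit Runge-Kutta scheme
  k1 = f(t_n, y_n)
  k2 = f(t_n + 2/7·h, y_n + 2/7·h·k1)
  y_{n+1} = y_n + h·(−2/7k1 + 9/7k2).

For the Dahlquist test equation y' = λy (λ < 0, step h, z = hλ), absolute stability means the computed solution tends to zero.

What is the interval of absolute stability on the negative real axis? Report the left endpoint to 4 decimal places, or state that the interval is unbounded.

(-2.7222, 0).

With y'=λy (z=hλ):
  k1=λy_n ⇒ h·k1=z·y_n;  k2=λ(1+2/7z)y_n ⇒ h·k2=z(1+2/7z)y_n
  y_{n+1}/y_n = 1 − 2/7z + 9/7z(1+2/7z) = 1 + z + 18/49z²
  R(z) = 1 + z + 18/49z².

Need |R(x)|<1, x<0.
x=-0.37: |R|=0.6803
R=1: x+18/49x²=0 ⇒ x=−49/18=-2.7222; min R=1−1/(4·18/49)=0.3194>−1
Confirm numerically:
  x=-2.292: |R|=0.63777 <1
  x=-2.234: |R|=0.59934 <1
  x=-1.607: |R|=0.34165 <1
  x=-1.090: |R|=0.34644 <1
  x=-3.004: |R|=1.31094 >1
  x=-2.797: |R|=1.07683 >1
Stable set (-2.7222, 0).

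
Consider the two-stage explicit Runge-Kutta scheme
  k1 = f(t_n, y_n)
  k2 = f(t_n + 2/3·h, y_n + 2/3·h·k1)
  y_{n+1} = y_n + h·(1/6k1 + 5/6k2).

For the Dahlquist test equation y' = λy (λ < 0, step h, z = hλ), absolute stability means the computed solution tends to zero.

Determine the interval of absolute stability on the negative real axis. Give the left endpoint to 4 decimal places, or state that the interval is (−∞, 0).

Test eqn y'=λy, z=hλ:
  k1=λy_n ⇒ h·k1=z·y_n;  k2=λ(1+2/3z)y_n ⇒ h·k2=z(1+2/3z)y_n
  y_{n+1}/y_n = 1 + 1/6z + 5/6z(1+2/3z) = 1 + z + 5/9z²
  ⇒ R(z) = 1 + z + 5/9z².

Solve |R(x)|<1 on ℝ⁻.
x=-1.26: |R|=0.6220
R=1: x+5/9x²=0 ⇒ x=−9/5=-1.8000; min R=1−1/(4·5/9)=0.5500>−1
Confirm numerically:
  x=-1.406: |R|=0.69224 <1
  x=-1.224: |R|=0.60832 <1
  x=-1.130: |R|=0.57939 <1
  x=-2.223: |R|=1.52240 >1
  x=-2.125: |R|=1.38368 >1
  x=-1.965: |R|=1.18013 >1
So |R|<1 on (-1.8000, 0).

z∈(-1.8000,0).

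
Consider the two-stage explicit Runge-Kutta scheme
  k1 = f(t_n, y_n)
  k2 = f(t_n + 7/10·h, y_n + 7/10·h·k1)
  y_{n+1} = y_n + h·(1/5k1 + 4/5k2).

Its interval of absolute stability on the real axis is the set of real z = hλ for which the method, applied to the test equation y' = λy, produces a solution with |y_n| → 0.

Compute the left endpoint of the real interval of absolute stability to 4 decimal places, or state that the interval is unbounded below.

left endpoint -1.7857.

On y'=λy, z=hλ:
  k1=λy_n ⇒ h·k1=z·y_n;  k2=λ(1+7/10z)y_n ⇒ h·k2=z(1+7/10z)y_n
  y_{n+1}/y_n = 1 + 1/5z + 4/5z(1+7/10z) = 1 + z + 14/25z²
  so R(z) = 1 + z + 14/25z².

Find x<0 with |R(x)|<1.
x=-1.39: |R|=0.6920
R=1: x+14/25x²=0 ⇒ x=−25/14=-1.7857; min R=1−1/(4·14/25)=0.5536>−1
Confirm numerically:
  x=-1.536: |R|=0.78521 <1
  x=-1.278: |R|=0.63664 <1
  x=-0.921: |R|=0.55401 <1
  x=-2.286: |R|=1.64045 >1
  x=-2.053: |R|=1.30729 >1
  x=-1.824: |R|=1.03911 >1
Interval (-1.7857, 0).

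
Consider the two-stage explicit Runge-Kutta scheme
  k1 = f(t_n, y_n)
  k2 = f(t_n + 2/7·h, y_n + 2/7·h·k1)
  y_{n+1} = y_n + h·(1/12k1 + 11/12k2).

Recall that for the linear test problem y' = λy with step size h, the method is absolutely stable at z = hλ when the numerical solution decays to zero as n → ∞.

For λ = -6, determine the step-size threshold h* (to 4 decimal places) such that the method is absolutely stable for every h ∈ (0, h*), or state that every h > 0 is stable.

(-3.8182,0); λ=-6 ⇒ h* = (42/11)/6 = 0.6364.

With y'=λy (z=hλ):
  k1=λy_n ⇒ h·k1=z·y_n;  k2=λ(1+2/7z)y_n ⇒ h·k2=z(1+2/7z)y_n
  y_{n+1}/y_n = 1 + 1/12z + 11/12z(1+2/7z) = 1 + z + 11/42z²
  R(z) = 1 + z + 11/42z².

Find x<0 with |R(x)|<1.
x=-0.43: |R|=0.6184
R=1: x+11/42x²=0 ⇒ x=−42/11=-3.8182; min R=1−1/(4·11/42)=0.0455>−1
Confirm numerically:
  x=-3.361: |R|=0.59756 <1
  x=-3.086: |R|=0.40822 <1
  x=-2.626: |R|=0.18006 <1
  x=-2.009: |R|=0.04807 <1
  x=-4.103: |R|=1.30606 >1
  x=-3.870: |R|=1.05252 >1
Interval (-3.8182, 0).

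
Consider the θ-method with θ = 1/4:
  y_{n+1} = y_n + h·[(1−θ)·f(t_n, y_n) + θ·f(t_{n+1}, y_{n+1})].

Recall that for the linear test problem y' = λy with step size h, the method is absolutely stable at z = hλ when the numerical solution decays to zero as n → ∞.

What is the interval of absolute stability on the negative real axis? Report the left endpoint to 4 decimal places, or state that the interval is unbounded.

With y'=λy (z=hλ):
  y_{n+1} = y_n + z·[3/4·y_n + 1/4·y_{n+1}] ⇒ (1 − 1/4z)y_{n+1} = (1 + 3/4z)y_n
  so R(z) = (1 + 3/4z)/(1 − 1/4z).

Solve |R(x)|<1 on ℝ⁻.
x=-1.28: |R|=0.0303
R=−1: 1+3/4x = −1+1/4x ⇒ -1/2x=2 ⇒ x=2/(-1/2)=-4.0000
Confirm numerically:
  x=-3.571: |R|=0.88667 <1
  x=-2.430: |R|=0.51166 <1
  x=-1.900: |R|=0.28814 <1
  x=-1.886: |R|=0.28169 <1
  x=-4.322: |R|=1.07739 >1
  x=-4.309: |R|=1.07438 >1
  x=-4.203: |R|=1.04949 >1
Stable set (-4.0000, 0).

(-4.0000, 0).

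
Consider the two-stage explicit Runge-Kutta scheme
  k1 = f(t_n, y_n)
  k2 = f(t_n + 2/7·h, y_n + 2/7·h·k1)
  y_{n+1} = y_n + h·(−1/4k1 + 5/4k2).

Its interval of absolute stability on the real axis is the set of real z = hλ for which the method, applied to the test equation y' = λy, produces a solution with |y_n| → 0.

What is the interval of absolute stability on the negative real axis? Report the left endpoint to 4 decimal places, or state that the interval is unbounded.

With y'=λy (z=hλ):
  k1=λy_n ⇒ h·k1=z·y_n;  k2=λ(1+2/7z)y_n ⇒ h·k2=z(1+2/7z)y_n
  y_{n+1}/y_n = 1 − 1/4z + 5/4z(1+2/7z) = 1 + z + 5/14z²
  ⇒ R(z) = 1 + z + 5/14z².

Boundary: |R(x)|=1, x<0.
x=-1.59: |R|=0.3129
R=1: x+5/14x²=0 ⇒ x=−14/5=-2.8000; min R=1−1/(4·5/14)=0.3000>−1
Confirm numerically:
  x=-2.633: |R|=0.84296 <1
  x=-2.047: |R|=0.44950 <1
  x=-1.664: |R|=0.32489 <1
  x=-1.438: |R|=0.30052 <1
  x=-3.271: |R|=1.55023 >1
  x=-3.026: |R|=1.24424 >1
  x=-3.012: |R|=1.22805 >1
Interval (-2.8000, 0).

(-2.8000, 0).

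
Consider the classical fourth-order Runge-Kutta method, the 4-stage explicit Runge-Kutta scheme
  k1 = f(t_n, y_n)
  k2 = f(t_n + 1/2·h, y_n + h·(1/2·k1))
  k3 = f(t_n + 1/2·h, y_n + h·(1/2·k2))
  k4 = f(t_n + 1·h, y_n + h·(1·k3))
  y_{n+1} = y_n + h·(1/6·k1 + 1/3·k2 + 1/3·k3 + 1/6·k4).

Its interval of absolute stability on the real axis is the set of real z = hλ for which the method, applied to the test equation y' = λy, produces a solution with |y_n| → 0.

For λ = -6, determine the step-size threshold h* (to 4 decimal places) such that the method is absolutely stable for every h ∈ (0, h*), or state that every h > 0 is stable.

Set f=λy, z=hλ:
  order 4, 4-stage ⇒ R(z)=1+z+z^2/2+z^3/6+z^4/24
  (e.g. R(-0.83)=0.43893, |R|=0.43893)

Boundary: |R(x)|=1, x<0.
x=-0.83: |R|=0.4389
|R(-2.14)|=0.3903 |R(-1.94)|=0.3151 |R(-0.6)|=0.5494
Bisect:
  x_lo=-3.4413 |R|=2.5313  x_hi=-0.2290 |R|=0.7953
  mid=-1.83514 |R|=0.29125 →hi
  mid=-2.63822 |R|=0.79998 →hi
  mid=-3.03976 |R|=1.45652 →lo
  mid=-2.83899 |R|=1.08403 →lo
  mid=-2.73861 |R|=0.93187 →hi
  mid=-2.78880 |R|=1.00530 →lo
  mid=-2.76371 |R|=0.96794 →hi
  mid=-2.77625 |R|=0.98646 →hi
  mid=-2.78253 |R|=0.99584 →hi
  ...
  [-2.78547,-2.78527] ⇒ x*=-2.7853
Stable set (-2.7853, 0).

(-2.7853,0); λ=-6 ⇒ h* = 0.4642.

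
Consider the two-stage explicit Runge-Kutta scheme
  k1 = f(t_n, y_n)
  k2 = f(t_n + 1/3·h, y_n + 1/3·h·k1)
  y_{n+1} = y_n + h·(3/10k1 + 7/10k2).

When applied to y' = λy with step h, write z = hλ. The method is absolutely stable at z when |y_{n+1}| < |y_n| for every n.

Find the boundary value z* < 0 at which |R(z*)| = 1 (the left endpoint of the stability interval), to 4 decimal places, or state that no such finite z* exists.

Set f=λy, z=hλ:
  k1=λy_n ⇒ h·k1=z·y_n;  k2=λ(1+1/3z)y_n ⇒ h·k2=z(1+1/3z)y_n
  y_{n+1}/y_n = 1 + 3/10z + 7/10z(1+1/3z) = 1 + z + 7/30z²
  ⇒ R(z) = 1 + z + 7/30z².

Need |R(x)|<1, x<0.
x=-0.76: |R|=0.3748
R=1: x+7/30x²=0 ⇒ x=−30/7=-4.2857; min R=1−1/(4·7/30)=-0.0714>−1
Confirm numerically:
  x=-3.100: |R|=0.14233 <1
  x=-2.557: |R|=0.03141 <1
  x=-2.393: |R|=0.05683 <1
  x=-4.859: |R|=1.64997 >1
  x=-4.836: |R|=1.62094 >1
So |R|<1 on (-4.2857, 0).

z* = -4.2857.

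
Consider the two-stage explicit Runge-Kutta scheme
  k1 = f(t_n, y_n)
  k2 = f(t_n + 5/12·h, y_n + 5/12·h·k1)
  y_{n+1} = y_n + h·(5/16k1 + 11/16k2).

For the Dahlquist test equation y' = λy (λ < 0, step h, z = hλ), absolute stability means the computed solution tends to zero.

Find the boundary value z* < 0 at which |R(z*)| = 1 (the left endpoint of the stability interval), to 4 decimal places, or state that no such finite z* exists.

Set f=λy, z=hλ:
  k1=λy_n ⇒ h·k1=z·y_n;  k2=λ(1+5/12z)y_n ⇒ h·k2=z(1+5/12z)y_n
  y_{n+1}/y_n = 1 + 5/16z + 11/16z(1+5/12z) = 1 + z + 55/192z²
  Hence R(z) = 1 + z + 55/192z².

Need |R(x)|<1, x<0.
x=-0.84: |R|=0.3621
R=1: x+55/192x²=0 ⇒ x=−192/55=-3.4909; min R=1−1/(4·55/192)=0.1273>−1
Confirm numerically:
  x=-2.662: |R|=0.36791 <1
  x=-2.564: |R|=0.31920 <1
  x=-2.381: |R|=0.24298 <1
  x=-2.300: |R|=0.21536 <1
  x=-3.761: |R|=1.29099 >1
  x=-3.721: |R|=1.24526 >1
  x=-3.653: |R|=1.16962 >1
Stable set (-3.4909, 0).

left endpoint -3.4909.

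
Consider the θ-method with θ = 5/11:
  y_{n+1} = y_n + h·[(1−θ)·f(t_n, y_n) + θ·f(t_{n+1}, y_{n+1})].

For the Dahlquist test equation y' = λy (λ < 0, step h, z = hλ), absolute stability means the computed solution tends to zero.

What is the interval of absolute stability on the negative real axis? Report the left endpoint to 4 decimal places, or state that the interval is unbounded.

(-22.0000, 0).

Set f=λy, z=hλ:
  y_{n+1} = y_n + z·[6/11·y_n + 5/11·y_{n+1}] ⇒ (1 − 5/11z)y_{n+1} = (1 + 6/11z)y_n
  R(z) = (1 + 6/11z)/(1 − 5/11z).

Find x<0 with |R(x)|<1.
x=-0.33: |R|=0.7130
R=−1: 1+6/11x = −1+5/11x ⇒ -1/11x=2 ⇒ x=2/(-1/11)=-22.0000
Confirm numerically:
  x=-19.402: |R|=0.97595 <1
  x=-17.936: |R|=0.95963 <1
  x=-16.434: |R|=0.94026 <1
  x=-10.454: |R|=0.81751 <1
  x=-22.314: |R|=1.00256 >1
  x=-22.027: |R|=1.00022 >1
So |R|<1 on (-22.0000, 0).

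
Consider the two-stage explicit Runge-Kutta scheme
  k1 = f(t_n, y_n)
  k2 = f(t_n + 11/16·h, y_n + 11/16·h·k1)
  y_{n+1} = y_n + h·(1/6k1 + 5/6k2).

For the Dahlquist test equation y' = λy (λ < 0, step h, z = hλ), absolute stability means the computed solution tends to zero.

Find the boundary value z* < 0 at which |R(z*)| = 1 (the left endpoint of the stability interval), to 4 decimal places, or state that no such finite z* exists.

Set f=λy, z=hλ:
  k1=λy_n ⇒ h·k1=z·y_n;  k2=λ(1+11/16z)y_n ⇒ h·k2=z(1+11/16z)y_n
  y_{n+1}/y_n = 1 + 1/6z + 5/6z(1+11/16z) = 1 + z + 55/96z²
  R(z) = 1 + z + 55/96z².

Boundary: |R(x)|=1, x<0.
x=-0.66: |R|=0.5896
R=1: x+55/96x²=0 ⇒ x=−96/55=-1.7455; min R=1−1/(4·55/96)=0.5636>−1
Confirm numerically:
  x=-1.308: |R|=0.67218 <1
  x=-1.210: |R|=0.62881 <1
  x=-0.880: |R|=0.56367 <1
  x=-2.136: |R|=1.47793 >1
  x=-1.881: |R|=1.14607 >1
  x=-1.845: |R|=1.10522 >1
Stable set (-1.7455, 0).

z* = -1.7455.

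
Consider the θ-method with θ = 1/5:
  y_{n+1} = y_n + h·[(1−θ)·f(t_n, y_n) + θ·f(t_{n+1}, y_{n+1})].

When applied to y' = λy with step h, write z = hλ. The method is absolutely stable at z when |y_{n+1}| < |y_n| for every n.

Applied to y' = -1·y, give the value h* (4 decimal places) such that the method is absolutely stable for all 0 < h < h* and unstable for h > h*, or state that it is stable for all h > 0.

(-3.3333,0); λ=-1 ⇒ h* = (10/3)/1 = 3.3333.

With y'=λy (z=hλ):
  y_{n+1} = y_n + z·[4/5·y_n + 1/5·y_{n+1}] ⇒ (1 − 1/5z)y_{n+1} = (1 + 4/5z)y_n
  so R(z) = (1 + 4/5z)/(1 − 1/5z).

Boundary: |R(x)|=1, x<0.
x=-0.92: |R|=0.2230
R=−1: 1+4/5x = −1+1/5x ⇒ -3/5x=2 ⇒ x=2/(-3/5)=-3.3333
Confirm numerically:
  x=-2.930: |R|=0.84741 <1
  x=-2.520: |R|=0.67553 <1
  x=-1.565: |R|=0.19193 <1
  x=-3.752: |R|=1.14351 >1
  x=-3.740: |R|=1.13959 >1
  x=-3.684: |R|=1.12114 >1
Interval (-3.3333, 0).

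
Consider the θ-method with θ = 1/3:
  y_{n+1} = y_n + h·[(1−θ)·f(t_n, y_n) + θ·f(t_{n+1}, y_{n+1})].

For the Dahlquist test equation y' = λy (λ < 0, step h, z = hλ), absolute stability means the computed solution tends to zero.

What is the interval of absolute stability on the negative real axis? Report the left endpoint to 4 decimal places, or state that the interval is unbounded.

On y'=λy, z=hλ:
  y_{n+1} = y_n + z·[2/3·y_n + 1/3·y_{n+1}] ⇒ (1 − 1/3z)y_{n+1} = (1 + 2/3z)y_n
  Hence R(z) = (1 + 2/3z)/(1 − 1/3z).

Need |R(x)|<1, x<0.
x=-1.6: |R|=0.0435
R=−1: 1+2/3x = −1+1/3x ⇒ -1/3x=2 ⇒ x=2/(-1/3)=-6.0000
Confirm numerically:
  x=-5.790: |R|=0.97611 <1
  x=-4.440: |R|=0.79032 <1
  x=-3.251: |R|=0.56023 <1
  x=-6.562: |R|=1.05877 >1
  x=-6.117: |R|=1.01283 >1
  x=-6.095: |R|=1.01045 >1
Stable set (-6.0000, 0).

(-6.0000, 0).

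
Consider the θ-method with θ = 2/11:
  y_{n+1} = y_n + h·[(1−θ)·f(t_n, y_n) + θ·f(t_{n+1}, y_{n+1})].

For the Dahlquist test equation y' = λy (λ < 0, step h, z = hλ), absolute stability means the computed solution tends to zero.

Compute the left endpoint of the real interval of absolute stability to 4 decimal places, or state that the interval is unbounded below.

left endpoint -3.1429.

With y'=λy (z=hλ):
  y_{n+1} = y_n + z·[9/11·y_n + 2/11·y_{n+1}] ⇒ (1 − 2/11z)y_{n+1} = (1 + 9/11z)y_n
  Hence R(z) = (1 + 9/11z)/(1 − 2/11z).

Need |R(x)|<1, x<0.
x=-1.72: |R|=0.3102
R=−1: 1+9/11x = −1+2/11x ⇒ -7/11x=2 ⇒ x=2/(-7/11)=-3.1429
Confirm numerically:
  x=-3.039: |R|=0.95743 <1
  x=-2.732: |R|=0.82532 <1
  x=-1.342: |R|=0.07878 <1
  x=-3.605: |R|=1.17765 >1
  x=-3.402: |R|=1.10189 >1
  x=-3.279: |R|=1.05428 >1
Stable set (-3.1429, 0).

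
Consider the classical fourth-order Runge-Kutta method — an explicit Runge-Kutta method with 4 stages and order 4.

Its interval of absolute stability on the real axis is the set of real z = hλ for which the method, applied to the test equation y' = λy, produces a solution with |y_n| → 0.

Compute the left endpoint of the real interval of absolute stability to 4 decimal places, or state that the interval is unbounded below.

Test eqn y'=λy, z=hλ:
  order 4, 4-stage ⇒ R(z)=1+z+z^2/2+z^3/6+z^4/24
  (e.g. R(-0.86)=0.42658, |R|=0.42658)

Find x<0 with |R(x)|<1.
x=-0.86: |R|=0.4266
|R(-2.13)|=0.3855 |R(-1.41)|=0.2815 |R(-1.1)|=0.3442
Bisect:
  x_lo=-3.6288 |R|=3.2161  x_hi=-0.2777 |R|=0.7575
  mid=-1.95326 |R|=0.31883 →hi
  mid=-2.79102 |R|=1.00867 →lo
  mid=-2.37214 |R|=0.53601 →hi
  mid=-2.58158 |R|=0.73386 →hi
  mid=-2.68630 |R|=0.86072 →hi
  mid=-2.73866 |R|=0.93194 →hi
  mid=-2.76484 |R|=0.96960 →hi
  mid=-2.77793 |R|=0.98895 →hi
  mid=-2.78447 |R|=0.99877 →hi
  ...
  [-2.78550,-2.78529] ⇒ x*=-2.7853
Stable set (-2.7853, 0).

left endpoint -2.7853.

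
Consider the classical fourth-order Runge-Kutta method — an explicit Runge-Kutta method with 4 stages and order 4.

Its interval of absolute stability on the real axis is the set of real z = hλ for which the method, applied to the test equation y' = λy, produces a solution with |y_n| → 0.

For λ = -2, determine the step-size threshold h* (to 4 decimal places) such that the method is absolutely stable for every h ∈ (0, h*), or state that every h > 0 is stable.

(-2.7853,0); λ=-2 ⇒ h* = 1.3926.

Set f=λy, z=hλ:
  order 4, 4-stage ⇒ R(z)=1+z+z^2/2+z^3/6+z^4/24
  (e.g. R(-0.59)=0.55487, |R|=0.55487)

Find x<0 with |R(x)|<1.
x=-0.59: |R|=0.5549
|R(-2.76)|=0.9625 |R(-1.32)|=0.2944 |R(-1.2)|=0.3184
Bisect:
  x_lo=-3.6085 |R|=3.1356  x_hi=-0.2822 |R|=0.7542
  mid=-1.94532 |R|=0.31657 →hi
  mid=-2.77690 |R|=0.98742 →hi
  mid=-3.19269 |R|=1.80924 →lo
  mid=-2.98480 |R|=1.34488 →lo
  mid=-2.88085 |R|=1.15389 →lo
  mid=-2.82887 |R|=1.06772 →lo
  mid=-2.80289 |R|=1.02685 →lo
  mid=-2.78989 |R|=1.00696 →lo
  mid=-2.78340 |R|=0.99714 →hi
  mid=-2.78665 |R|=1.00204 →lo
  ...
  [-2.78543,-2.78522] ⇒ x*=-2.7853
Interval (-2.7853, 0).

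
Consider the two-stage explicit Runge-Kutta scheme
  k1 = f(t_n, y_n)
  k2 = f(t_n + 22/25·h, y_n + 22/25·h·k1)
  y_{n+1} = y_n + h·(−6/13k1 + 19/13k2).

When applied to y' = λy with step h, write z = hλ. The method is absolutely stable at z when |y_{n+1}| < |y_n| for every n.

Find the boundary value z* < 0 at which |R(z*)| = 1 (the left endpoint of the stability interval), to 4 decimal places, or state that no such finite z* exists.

Set f=λy, z=hλ:
  k1=λy_n ⇒ h·k1=z·y_n;  k2=λ(1+22/25z)y_n ⇒ h·k2=z(1+22/25z)y_n
  y_{n+1}/y_n = 1 − 6/13z + 19/13z(1+22/25z) = 1 + z + 418/325z²
  Hence R(z) = 1 + z + 418/325z².

Need |R(x)|<1, x<0.
x=-1.24: |R|=1.7376
R=1: x+418/325x²=0 ⇒ x=−325/418=-0.7775; min R=1−1/(4·418/325)=0.8056>−1
Confirm numerically:
  x=-0.721: |R|=0.94760 <1
  x=-0.649: |R|=0.89273 <1
  x=-0.596: |R|=0.86086 <1
  x=-0.323: |R|=0.81118 <1
  x=-0.999: |R|=1.28458 >1
  x=-0.922: |R|=1.17134 >1
So |R|<1 on (-0.7775, 0).

left endpoint -0.7775.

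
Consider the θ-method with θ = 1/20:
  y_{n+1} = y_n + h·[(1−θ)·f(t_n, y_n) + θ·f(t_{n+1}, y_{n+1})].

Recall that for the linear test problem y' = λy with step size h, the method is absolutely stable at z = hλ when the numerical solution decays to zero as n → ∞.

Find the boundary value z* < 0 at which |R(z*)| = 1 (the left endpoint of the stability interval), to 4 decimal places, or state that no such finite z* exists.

Test eqn y'=λy, z=hλ:
  y_{n+1} = y_n + z·[19/20·y_n + 1/20·y_{n+1}] ⇒ (1 − 1/20z)y_{n+1} = (1 + 19/20z)y_n
  Hence R(z) = (1 + 19/20z)/(1 − 1/20z).

Find x<0 with |R(x)|<1.
x=-1.77: |R|=0.6261
R=−1: 1+19/20x = −1+1/20x ⇒ -9/10x=2 ⇒ x=2/(-9/10)=-2.2222
Confirm numerically:
  x=-2.003: |R|=0.82066 <1
  x=-1.720: |R|=0.58379 <1
  x=-1.697: |R|=0.56427 <1
  x=-1.005: |R|=0.04308 <1
  x=-2.319: |R|=1.07805 >1
  x=-2.260: |R|=1.03055 >1
Stable set (-2.2222, 0).

left endpoint -2.2222.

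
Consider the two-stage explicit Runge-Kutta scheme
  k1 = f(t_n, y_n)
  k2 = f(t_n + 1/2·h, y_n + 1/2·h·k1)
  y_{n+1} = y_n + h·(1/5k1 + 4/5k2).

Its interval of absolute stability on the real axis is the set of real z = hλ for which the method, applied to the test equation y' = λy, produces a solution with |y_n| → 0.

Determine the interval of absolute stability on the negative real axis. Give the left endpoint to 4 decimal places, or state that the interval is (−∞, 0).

(-2.5000, 0).

With y'=λy (z=hλ):
  k1=λy_n ⇒ h·k1=z·y_n;  k2=λ(1+1/2z)y_n ⇒ h·k2=z(1+1/2z)y_n
  y_{n+1}/y_n = 1 + 1/5z + 4/5z(1+1/2z) = 1 + z + 2/5z²
  R(z) = 1 + z + 2/5z².

Solve |R(x)|<1 on ℝ⁻.
x=-0.9: |R|=0.4240
R=1: x+2/5x²=0 ⇒ x=−5/2=-2.5000; min R=1−1/(4·2/5)=0.3750>−1
Confirm numerically:
  x=-1.624: |R|=0.43095 <1
  x=-1.370: |R|=0.38076 <1
  x=-1.294: |R|=0.37577 <1
  x=-2.654: |R|=1.16349 >1
  x=-2.643: |R|=1.15118 >1
Interval (-2.5000, 0).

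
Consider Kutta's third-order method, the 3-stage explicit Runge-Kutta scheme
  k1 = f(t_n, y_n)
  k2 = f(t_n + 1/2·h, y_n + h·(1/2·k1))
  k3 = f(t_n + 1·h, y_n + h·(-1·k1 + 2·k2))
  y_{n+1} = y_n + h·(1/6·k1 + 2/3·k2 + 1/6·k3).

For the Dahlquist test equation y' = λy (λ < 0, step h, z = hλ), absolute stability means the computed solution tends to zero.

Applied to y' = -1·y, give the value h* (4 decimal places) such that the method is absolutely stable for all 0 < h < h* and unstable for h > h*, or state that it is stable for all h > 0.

(-2.5127,0); λ=-1 ⇒ h* = 2.5127.

Test eqn y'=λy, z=hλ:
  order 3, 3-stage ⇒ R(z)=1+z+z^2/2+z^3/6
  (e.g. R(-1.04)=0.31332, |R|=0.31332)

Boundary: |R(x)|=1, x<0.
x=-1.04: |R|=0.3133
|R(-2.51)|=0.9955 |R(-1.51)|=0.0562 |R(-1.2)|=0.2320
Bisect:
  x_lo=-3.1770 |R|=2.4748  x_hi=-0.0939 |R|=0.9103
  mid=-1.63548 |R|=0.02718 →hi
  mid=-2.40625 |R|=0.83328 →hi
  mid=-2.79163 |R|=1.52099 →lo
  mid=-2.59894 |R|=1.14745 →lo
  mid=-2.50259 |R|=0.98339 →hi
  mid=-2.55077 |R|=1.06362 →lo
  mid=-2.52668 |R|=1.02306 →lo
  ...
  [-2.51276,-2.51257] ⇒ x*=-2.5127
Stable set (-2.5127, 0).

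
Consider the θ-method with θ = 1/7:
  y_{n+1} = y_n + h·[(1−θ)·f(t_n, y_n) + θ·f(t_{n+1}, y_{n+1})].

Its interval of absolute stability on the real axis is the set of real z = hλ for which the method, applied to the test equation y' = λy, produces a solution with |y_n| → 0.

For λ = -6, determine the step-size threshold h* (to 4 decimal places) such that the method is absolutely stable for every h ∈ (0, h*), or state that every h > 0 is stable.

On y'=λy, z=hλ:
  y_{n+1} = y_n + z·[6/7·y_n + 1/7·y_{n+1}] ⇒ (1 − 1/7z)y_{n+1} = (1 + 6/7z)y_n
  R(z) = (1 + 6/7z)/(1 − 1/7z).

Solve |R(x)|<1 on ℝ⁻.
x=-1.4: |R|=0.1667
R=−1: 1+6/7x = −1+1/7x ⇒ -5/7x=2 ⇒ x=2/(-5/7)=-2.8000
Confirm numerically:
  x=-2.307: |R|=0.73515 <1
  x=-1.741: |R|=0.39423 <1
  x=-1.157: |R|=0.00711 <1
  x=-3.030: |R|=1.11466 >1
  x=-2.835: |R|=1.01779 >1
Stable set (-2.8000, 0).

(-2.8000,0); λ=-6 ⇒ h* = (14/5)/6 = 0.4667.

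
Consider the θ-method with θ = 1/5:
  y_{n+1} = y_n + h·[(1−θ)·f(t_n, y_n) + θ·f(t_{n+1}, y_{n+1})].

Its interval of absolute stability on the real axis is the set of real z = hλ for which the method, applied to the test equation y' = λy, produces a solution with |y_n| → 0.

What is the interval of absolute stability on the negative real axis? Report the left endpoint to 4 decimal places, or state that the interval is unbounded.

z∈(-3.3333,0).

With y'=λy (z=hλ):
  y_{n+1} = y_n + z·[4/5·y_n + 1/5·y_{n+1}] ⇒ (1 − 1/5z)y_{n+1} = (1 + 4/5z)y_n
  Hence R(z) = (1 + 4/5z)/(1 − 1/5z).

Find x<0 with |R(x)|<1.
x=-0.79: |R|=0.3178
R=−1: 1+4/5x = −1+1/5x ⇒ -3/5x=2 ⇒ x=2/(-3/5)=-3.3333
Confirm numerically:
  x=-2.970: |R|=0.86324 <1
  x=-2.397: |R|=0.62025 <1
  x=-2.173: |R|=0.51471 <1
  x=-1.919: |R|=0.38676 <1
  x=-3.889: |R|=1.18754 >1
  x=-3.678: |R|=1.11915 >1
So |R|<1 on (-3.3333, 0).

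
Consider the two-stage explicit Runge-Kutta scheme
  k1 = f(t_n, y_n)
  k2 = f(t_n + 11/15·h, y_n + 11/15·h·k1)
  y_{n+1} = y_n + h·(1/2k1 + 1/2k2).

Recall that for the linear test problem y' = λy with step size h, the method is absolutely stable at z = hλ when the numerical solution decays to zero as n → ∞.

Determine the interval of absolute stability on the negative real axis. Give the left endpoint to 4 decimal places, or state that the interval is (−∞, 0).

(-2.7273, 0).

With y'=λy (z=hλ):
  k1=λy_n ⇒ h·k1=z·y_n;  k2=λ(1+11/15z)y_n ⇒ h·k2=z(1+11/15z)y_n
  y_{n+1}/y_n = 1 + 1/2z + 1/2z(1+11/15z) = 1 + z + 11/30z²
  ⇒ R(z) = 1 + z + 11/30z².

Boundary: |R(x)|=1, x<0.
x=-0.49: |R|=0.5980
R=1: x+11/30x²=0 ⇒ x=−30/11=-2.7273; min R=1−1/(4·11/30)=0.3182>−1
Confirm numerically:
  x=-2.618: |R|=0.89511 <1
  x=-2.136: |R|=0.53692 <1
  x=-1.543: |R|=0.32998 <1
  x=-1.452: |R|=0.32104 <1
  x=-2.976: |R|=1.27141 >1
  x=-2.934: |R|=1.22240 >1
Stable set (-2.7273, 0).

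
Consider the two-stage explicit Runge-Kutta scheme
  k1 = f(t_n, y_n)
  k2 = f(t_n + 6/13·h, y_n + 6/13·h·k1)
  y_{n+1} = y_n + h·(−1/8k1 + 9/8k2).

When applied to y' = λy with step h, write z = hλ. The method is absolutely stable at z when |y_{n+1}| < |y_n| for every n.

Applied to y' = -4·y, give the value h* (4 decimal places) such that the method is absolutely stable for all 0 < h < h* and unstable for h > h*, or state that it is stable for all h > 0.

(-1.9259,0); λ=-4 ⇒ h* = (52/27)/4 = 0.4815.

On y'=λy, z=hλ:
  k1=λy_n ⇒ h·k1=z·y_n;  k2=λ(1+6/13z)y_n ⇒ h·k2=z(1+6/13z)y_n
  y_{n+1}/y_n = 1 − 1/8z + 9/8z(1+6/13z) = 1 + z + 27/52z²
  R(z) = 1 + z + 27/52z².

Need |R(x)|<1, x<0.
x=-0.44: |R|=0.6605
R=1: x+27/52x²=0 ⇒ x=−52/27=-1.9259; min R=1−1/(4·27/52)=0.5185>−1
Confirm numerically:
  x=-1.849: |R|=0.92615 <1
  x=-1.640: |R|=0.75652 <1
  x=-1.335: |R|=0.59039 <1
  x=-2.359: |R|=1.53046 >1
  x=-2.083: |R|=1.16988 >1
  x=-2.050: |R|=1.13207 >1
So |R|<1 on (-1.9259, 0).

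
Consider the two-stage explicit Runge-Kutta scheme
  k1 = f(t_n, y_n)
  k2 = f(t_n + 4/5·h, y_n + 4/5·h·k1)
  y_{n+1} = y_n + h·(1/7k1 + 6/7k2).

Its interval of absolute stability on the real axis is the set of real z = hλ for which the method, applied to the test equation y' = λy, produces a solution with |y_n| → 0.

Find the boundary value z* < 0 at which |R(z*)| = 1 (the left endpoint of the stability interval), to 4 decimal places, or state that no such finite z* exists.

On y'=λy, z=hλ:
  k1=λy_n ⇒ h·k1=z·y_n;  k2=λ(1+4/5z)y_n ⇒ h·k2=z(1+4/5z)y_n
  y_{n+1}/y_n = 1 + 1/7z + 6/7z(1+4/5z) = 1 + z + 24/35z²
  ⇒ R(z) = 1 + z + 24/35z².

Solve |R(x)|<1 on ℝ⁻.
x=-1.29: |R|=0.8511
R=1: x+24/35x²=0 ⇒ x=−35/24=-1.4583; min R=1−1/(4·24/35)=0.6354>−1
Confirm numerically:
  x=-1.395: |R|=0.93942 <1
  x=-1.328: |R|=0.88131 <1
  x=-0.987: |R|=0.68100 <1
  x=-1.748: |R|=1.34720 >1
  x=-1.479: |R|=1.02096 >1
Interval (-1.4583, 0).

left endpoint -1.4583.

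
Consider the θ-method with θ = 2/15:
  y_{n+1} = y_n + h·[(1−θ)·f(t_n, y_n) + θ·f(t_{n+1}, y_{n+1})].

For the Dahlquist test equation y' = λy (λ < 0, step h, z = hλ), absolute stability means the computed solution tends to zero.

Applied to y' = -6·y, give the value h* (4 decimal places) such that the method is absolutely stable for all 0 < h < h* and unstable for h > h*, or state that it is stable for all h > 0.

On y'=λy, z=hλ:
  y_{n+1} = y_n + z·[13/15·y_n + 2/15·y_{n+1}] ⇒ (1 − 2/15z)y_{n+1} = (1 + 13/15z)y_n
  so R(z) = (1 + 13/15z)/(1 − 2/15z).

Find x<0 with |R(x)|<1.
x=-1.13: |R|=0.0180
R=−1: 1+13/15x = −1+2/15x ⇒ -11/15x=2 ⇒ x=2/(-11/15)=-2.7273
Confirm numerically:
  x=-2.439: |R|=0.84048 <1
  x=-1.860: |R|=0.49038 <1
  x=-1.544: |R|=0.28041 <1
  x=-1.264: |R|=0.08170 <1
  x=-3.260: |R|=1.27230 >1
  x=-3.076: |R|=1.18135 >1
Stable set (-2.7273, 0).

(-2.7273,0); λ=-6 ⇒ h* = (30/11)/6 = 0.4545.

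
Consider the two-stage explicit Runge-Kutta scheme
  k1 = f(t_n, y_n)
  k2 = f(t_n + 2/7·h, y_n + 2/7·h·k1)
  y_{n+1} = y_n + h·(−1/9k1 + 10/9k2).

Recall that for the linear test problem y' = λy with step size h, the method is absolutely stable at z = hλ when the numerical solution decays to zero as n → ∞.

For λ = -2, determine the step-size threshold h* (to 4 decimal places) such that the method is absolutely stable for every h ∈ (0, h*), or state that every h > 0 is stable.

On y'=λy, z=hλ:
  k1=λy_n ⇒ h·k1=z·y_n;  k2=λ(1+2/7z)y_n ⇒ h·k2=z(1+2/7z)y_n
  y_{n+1}/y_n = 1 − 1/9z + 10/9z(1+2/7z) = 1 + z + 20/63z²
  ⇒ R(z) = 1 + z + 20/63z².

Need |R(x)|<1, x<0.
x=-0.33: |R|=0.7046
R=1: x+20/63x²=0 ⇒ x=−63/20=-3.1500; min R=1−1/(4·20/63)=0.2125>−1
Confirm numerically:
  x=-3.088: |R|=0.93922 <1
  x=-2.840: |R|=0.72051 <1
  x=-2.712: |R|=0.62290 <1
  x=-3.466: |R|=1.34770 >1
  x=-3.464: |R|=1.34530 >1
So |R|<1 on (-3.1500, 0).

(-3.1500,0); λ=-2 ⇒ h* = (63/20)/2 = 1.5750.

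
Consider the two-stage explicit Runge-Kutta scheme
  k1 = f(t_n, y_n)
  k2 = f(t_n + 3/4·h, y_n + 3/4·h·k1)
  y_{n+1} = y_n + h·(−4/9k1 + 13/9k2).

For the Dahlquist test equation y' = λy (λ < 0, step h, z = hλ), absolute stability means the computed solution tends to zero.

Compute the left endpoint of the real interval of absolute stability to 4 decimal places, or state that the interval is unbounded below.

With y'=λy (z=hλ):
  k1=λy_n ⇒ h·k1=z·y_n;  k2=λ(1+3/4z)y_n ⇒ h·k2=z(1+3/4z)y_n
  y_{n+1}/y_n = 1 − 4/9z + 13/9z(1+3/4z) = 1 + z + 13/12z²
  ⇒ R(z) = 1 + z + 13/12z².

Solve |R(x)|<1 on ℝ⁻.
x=-1.29: |R|=1.5128
R=1: x+13/12x²=0 ⇒ x=−12/13=-0.9231; min R=1−1/(4·13/12)=0.7692>−1
Confirm numerically:
  x=-0.890: |R|=0.96811 <1
  x=-0.835: |R|=0.92033 <1
  x=-0.592: |R|=0.78767 <1
  x=-1.290: |R|=1.51277 >1
  x=-1.011: |R|=1.09630 >1
Interval (-0.9231, 0).

left endpoint -0.9231.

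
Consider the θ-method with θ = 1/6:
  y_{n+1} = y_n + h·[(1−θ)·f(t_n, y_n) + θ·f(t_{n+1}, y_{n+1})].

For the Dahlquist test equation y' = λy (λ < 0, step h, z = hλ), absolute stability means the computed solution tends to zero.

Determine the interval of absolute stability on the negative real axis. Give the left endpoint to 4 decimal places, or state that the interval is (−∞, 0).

On y'=λy, z=hλ:
  y_{n+1} = y_n + z·[5/6·y_n + 1/6·y_{n+1}] ⇒ (1 − 1/6z)y_{n+1} = (1 + 5/6z)y_n
  so R(z) = (1 + 5/6z)/(1 − 1/6z).

Find x<0 with |R(x)|<1.
x=-1.75: |R|=0.3548
R=−1: 1+5/6x = −1+1/6x ⇒ -2/3x=2 ⇒ x=2/(-2/3)=-3.0000
Confirm numerically:
  x=-2.913: |R|=0.96096 <1
  x=-2.050: |R|=0.52795 <1
  x=-1.293: |R|=0.06376 <1
  x=-3.395: |R|=1.16817 >1
  x=-3.282: |R|=1.12153 >1
Stable set (-3.0000, 0).

(-3.0000, 0).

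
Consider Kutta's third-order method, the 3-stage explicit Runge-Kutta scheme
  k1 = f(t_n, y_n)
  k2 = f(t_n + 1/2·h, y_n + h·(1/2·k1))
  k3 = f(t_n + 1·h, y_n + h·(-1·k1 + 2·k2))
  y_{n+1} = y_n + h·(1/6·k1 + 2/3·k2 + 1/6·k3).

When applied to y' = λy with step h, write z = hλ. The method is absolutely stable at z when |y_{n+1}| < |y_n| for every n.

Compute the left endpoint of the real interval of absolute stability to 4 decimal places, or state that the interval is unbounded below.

With y'=λy (z=hλ):
  order 3, 3-stage ⇒ R(z)=1+z+z^2/2+z^3/6
  (e.g. R(-0.4)=0.66933, |R|=0.66933)

Boundary: |R(x)|=1, x<0.
x=-0.4: |R|=0.6693
|R(-2.9)|=1.7598 |R(-1.44)|=0.0991 |R(-0.83)|=0.4192
Bisect:
  x_lo=-3.1387 |R|=2.3666  x_hi=-0.1469 |R|=0.8634
  mid=-1.64280 |R|=0.03234 →hi
  mid=-2.39077 |R|=0.81041 →hi
  mid=-2.76476 |R|=1.46507 →lo
  mid=-2.57777 |R|=1.11015 →lo
  mid=-2.48427 |R|=0.95379 →hi
  mid=-2.53102 |R|=1.03030 →lo
  mid=-2.50764 |R|=0.99163 →hi
  mid=-2.51933 |R|=1.01086 →lo
  mid=-2.51349 |R|=1.00122 →lo
  mid=-2.51057 |R|=0.99642 →hi
  ...
  [-2.51276,-2.51258] ⇒ x*=-2.5127
Stable set (-2.5127, 0).

left endpoint -2.5127.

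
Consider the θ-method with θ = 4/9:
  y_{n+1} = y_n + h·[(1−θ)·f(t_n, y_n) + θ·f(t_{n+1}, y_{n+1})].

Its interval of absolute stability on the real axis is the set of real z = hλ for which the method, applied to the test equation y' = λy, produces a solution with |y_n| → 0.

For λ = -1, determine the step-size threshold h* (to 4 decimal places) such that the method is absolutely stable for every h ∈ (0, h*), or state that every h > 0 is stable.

(-18.0000,0); λ=-1 ⇒ h* = (18)/1 = 18.0000.

On y'=λy, z=hλ:
  y_{n+1} = y_n + z·[5/9·y_n + 4/9·y_{n+1}] ⇒ (1 − 4/9z)y_{n+1} = (1 + 5/9z)y_n
  ⇒ R(z) = (1 + 5/9z)/(1 − 4/9z).

Find x<0 with |R(x)|<1.
x=-1.35: |R|=0.1562
R=−1: 1+5/9x = −1+4/9x ⇒ -1/9x=2 ⇒ x=2/(-1/9)=-18.0000
Confirm numerically:
  x=-16.009: |R|=0.97274 <1
  x=-10.752: |R|=0.86064 <1
  x=-8.767: |R|=0.79048 <1
  x=-8.148: |R|=0.76313 <1
  x=-18.587: |R|=1.00704 >1
  x=-18.506: |R|=1.00609 >1
  x=-18.315: |R|=1.00383 >1
So |R|<1 on (-18.0000, 0).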